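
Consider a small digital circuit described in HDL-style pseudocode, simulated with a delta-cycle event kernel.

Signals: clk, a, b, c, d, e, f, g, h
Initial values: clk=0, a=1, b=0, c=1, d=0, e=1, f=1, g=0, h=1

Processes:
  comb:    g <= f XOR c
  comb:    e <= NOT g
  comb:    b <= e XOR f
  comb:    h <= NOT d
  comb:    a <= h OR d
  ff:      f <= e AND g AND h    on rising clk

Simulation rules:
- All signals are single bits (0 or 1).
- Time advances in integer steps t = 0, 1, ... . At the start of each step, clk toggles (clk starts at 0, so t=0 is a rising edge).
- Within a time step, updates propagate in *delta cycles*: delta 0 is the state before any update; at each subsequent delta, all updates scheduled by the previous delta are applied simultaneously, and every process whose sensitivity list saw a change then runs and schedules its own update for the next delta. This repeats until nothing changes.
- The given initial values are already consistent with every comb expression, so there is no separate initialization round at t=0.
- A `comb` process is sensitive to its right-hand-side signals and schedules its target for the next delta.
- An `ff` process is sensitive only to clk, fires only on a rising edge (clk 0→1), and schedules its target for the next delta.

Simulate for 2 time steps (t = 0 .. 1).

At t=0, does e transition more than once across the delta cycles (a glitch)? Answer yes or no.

t0.Δ0 g=0 clk=0 d=0 h=1 f=1 c=1 b=0 a=1 e=1
t0.Δ1 g=0 clk=1 d=0 h=1 f=1 c=1 b=0 a=1 e=1
t0.Δ2 g=0 clk=1 d=0 h=1 f=0 c=1 b=0 a=1 e=1
t0.Δ3 g=1 clk=1 d=0 h=1 f=0 c=1 b=1 a=1 e=1
t0.Δ4 g=1 clk=1 d=0 h=1 f=0 c=1 b=1 a=1 e=0
t0.Δ5 g=1 clk=1 d=0 h=1 f=0 c=1 b=0 a=1 e=0
t1.Δ0 g=1 clk=1 d=0 h=1 f=0 c=1 b=0 a=1 e=0
t1.Δ1 g=1 clk=0 d=0 h=1 f=0 c=1 b=0 a=1 e=0

no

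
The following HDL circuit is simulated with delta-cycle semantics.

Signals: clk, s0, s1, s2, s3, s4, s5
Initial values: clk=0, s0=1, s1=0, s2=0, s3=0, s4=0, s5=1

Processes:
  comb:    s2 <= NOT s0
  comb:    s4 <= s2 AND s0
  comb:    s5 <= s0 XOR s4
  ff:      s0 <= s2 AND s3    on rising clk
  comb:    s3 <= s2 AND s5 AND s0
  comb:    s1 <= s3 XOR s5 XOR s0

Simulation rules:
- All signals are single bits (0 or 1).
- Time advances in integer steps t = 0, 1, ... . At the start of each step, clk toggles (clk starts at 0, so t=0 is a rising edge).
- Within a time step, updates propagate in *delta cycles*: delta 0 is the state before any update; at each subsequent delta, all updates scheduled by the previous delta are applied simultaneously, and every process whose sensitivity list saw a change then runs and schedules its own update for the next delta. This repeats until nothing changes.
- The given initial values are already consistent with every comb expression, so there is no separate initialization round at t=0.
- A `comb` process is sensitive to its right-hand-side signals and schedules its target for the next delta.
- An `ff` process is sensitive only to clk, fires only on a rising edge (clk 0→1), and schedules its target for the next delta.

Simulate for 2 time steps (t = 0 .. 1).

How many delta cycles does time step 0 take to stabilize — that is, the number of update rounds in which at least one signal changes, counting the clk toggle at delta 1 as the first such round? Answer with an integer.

[bits: s5,s4,s2,s3,s0,clk,s1]
t=0: Δ0=1000100 Δ1=1000110 Δ2=1000010 Δ3=0010011 Δ4=0010010 | 4Δ
t=1: Δ0=0010010 Δ1=0010000 | 1Δ

4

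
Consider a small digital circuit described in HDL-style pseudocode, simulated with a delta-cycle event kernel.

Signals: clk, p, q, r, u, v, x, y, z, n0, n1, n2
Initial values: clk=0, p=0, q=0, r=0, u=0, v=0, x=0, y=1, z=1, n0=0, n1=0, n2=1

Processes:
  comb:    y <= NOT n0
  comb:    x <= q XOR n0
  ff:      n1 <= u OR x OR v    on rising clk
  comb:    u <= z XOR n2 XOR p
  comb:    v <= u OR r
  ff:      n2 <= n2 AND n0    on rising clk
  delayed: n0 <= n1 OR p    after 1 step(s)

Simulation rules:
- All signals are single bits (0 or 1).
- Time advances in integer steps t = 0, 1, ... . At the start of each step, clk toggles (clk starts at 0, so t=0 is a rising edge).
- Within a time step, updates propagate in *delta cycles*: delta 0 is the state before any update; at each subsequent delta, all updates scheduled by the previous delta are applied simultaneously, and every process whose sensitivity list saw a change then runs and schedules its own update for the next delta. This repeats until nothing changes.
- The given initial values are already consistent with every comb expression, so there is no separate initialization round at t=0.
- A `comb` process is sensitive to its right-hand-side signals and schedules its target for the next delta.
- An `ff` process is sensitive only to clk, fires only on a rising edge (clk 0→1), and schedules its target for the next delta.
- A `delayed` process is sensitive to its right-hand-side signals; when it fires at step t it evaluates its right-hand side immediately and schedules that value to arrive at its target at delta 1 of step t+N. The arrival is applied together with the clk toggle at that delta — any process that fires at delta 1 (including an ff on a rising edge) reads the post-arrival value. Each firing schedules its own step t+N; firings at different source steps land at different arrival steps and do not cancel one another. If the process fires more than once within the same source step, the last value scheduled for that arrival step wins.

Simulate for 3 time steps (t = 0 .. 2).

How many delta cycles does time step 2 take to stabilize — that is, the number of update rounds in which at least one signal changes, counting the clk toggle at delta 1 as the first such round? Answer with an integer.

2

t0.Δ0 p=0 u=0 r=0 q=0 x=0 clk=0 y=1 n1=0 n2=1 z=1 n0=0 v=0
t0.Δ1 p=0 u=0 r=0 q=0 x=0 clk=1 y=1 n1=0 n2=1 z=1 n0=0 v=0
t0.Δ2 p=0 u=0 r=0 q=0 x=0 clk=1 y=1 n1=0 n2=0 z=1 n0=0 v=0
t0.Δ3 p=0 u=1 r=0 q=0 x=0 clk=1 y=1 n1=0 n2=0 z=1 n0=0 v=0
t0.Δ4 p=0 u=1 r=0 q=0 x=0 clk=1 y=1 n1=0 n2=0 z=1 n0=0 v=1
t1.Δ0 p=0 u=1 r=0 q=0 x=0 clk=1 y=1 n1=0 n2=0 z=1 n0=0 v=1
t1.Δ1 p=0 u=1 r=0 q=0 x=0 clk=0 y=1 n1=0 n2=0 z=1 n0=0 v=1
t2.Δ0 p=0 u=1 r=0 q=0 x=0 clk=0 y=1 n1=0 n2=0 z=1 n0=0 v=1
t2.Δ1 p=0 u=1 r=0 q=0 x=0 clk=1 y=1 n1=0 n2=0 z=1 n0=0 v=1
t2.Δ2 p=0 u=1 r=0 q=0 x=0 clk=1 y=1 n1=1 n2=0 z=1 n0=0 v=1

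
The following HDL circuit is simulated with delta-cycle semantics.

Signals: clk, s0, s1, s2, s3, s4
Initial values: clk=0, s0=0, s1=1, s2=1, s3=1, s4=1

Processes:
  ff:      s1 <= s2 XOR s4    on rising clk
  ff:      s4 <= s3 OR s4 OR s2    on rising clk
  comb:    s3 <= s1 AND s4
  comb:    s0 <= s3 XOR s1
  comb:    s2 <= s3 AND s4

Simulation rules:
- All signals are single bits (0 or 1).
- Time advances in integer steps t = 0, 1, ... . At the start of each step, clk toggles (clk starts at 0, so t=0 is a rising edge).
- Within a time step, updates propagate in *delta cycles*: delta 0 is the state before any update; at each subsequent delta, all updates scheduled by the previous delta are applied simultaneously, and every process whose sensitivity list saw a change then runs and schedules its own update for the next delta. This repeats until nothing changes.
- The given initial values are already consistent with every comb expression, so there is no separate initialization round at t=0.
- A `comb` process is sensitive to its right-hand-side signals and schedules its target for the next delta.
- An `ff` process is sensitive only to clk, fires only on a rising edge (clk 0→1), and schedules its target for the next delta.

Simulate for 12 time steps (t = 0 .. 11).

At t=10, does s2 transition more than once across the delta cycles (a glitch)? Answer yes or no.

[bits: s0,clk,s1,s3,s2,s4]
t=0: Δ0=001111 Δ1=011111 Δ2=010111 Δ3=110011 Δ4=010001 | 4Δ
t=1: Δ0=010001 Δ1=000001 | 1Δ
t=2: Δ0=000001 Δ1=010001 Δ2=011001 Δ3=111101 Δ4=011111 | 4Δ
t=3: Δ0=011111 Δ1=001111 | 1Δ
t=4: Δ0=001111 Δ1=011111 Δ2=010111 Δ3=110011 Δ4=010001 | 4Δ
t=5: Δ0=010001 Δ1=000001 | 1Δ
t=6: Δ0=000001 Δ1=010001 Δ2=011001 Δ3=111101 Δ4=011111 | 4Δ
t=7: Δ0=011111 Δ1=001111 | 1Δ
t=8: Δ0=001111 Δ1=011111 Δ2=010111 Δ3=110011 Δ4=010001 | 4Δ
t=9: Δ0=010001 Δ1=000001 | 1Δ
t=10: Δ0=000001 Δ1=010001 Δ2=011001 Δ3=111101 Δ4=011111 | 4Δ
t=11: Δ0=011111 Δ1=001111 | 1Δ

no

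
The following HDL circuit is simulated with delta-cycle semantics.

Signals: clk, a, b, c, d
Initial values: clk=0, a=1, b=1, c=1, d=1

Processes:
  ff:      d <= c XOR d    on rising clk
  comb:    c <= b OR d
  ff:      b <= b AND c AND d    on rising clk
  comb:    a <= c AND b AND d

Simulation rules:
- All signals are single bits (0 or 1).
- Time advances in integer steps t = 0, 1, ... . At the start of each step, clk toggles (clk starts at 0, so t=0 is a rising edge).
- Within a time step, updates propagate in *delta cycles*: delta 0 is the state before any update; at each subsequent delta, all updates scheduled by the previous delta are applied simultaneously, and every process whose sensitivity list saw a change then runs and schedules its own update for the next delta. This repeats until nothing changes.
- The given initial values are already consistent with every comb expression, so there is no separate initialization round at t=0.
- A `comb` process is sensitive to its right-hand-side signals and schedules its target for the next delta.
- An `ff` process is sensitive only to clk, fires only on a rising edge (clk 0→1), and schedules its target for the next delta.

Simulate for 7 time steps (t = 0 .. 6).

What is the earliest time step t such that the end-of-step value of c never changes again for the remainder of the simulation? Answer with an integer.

4

[bits: clk,b,d,c,a]
t=0: Δ0=01111 Δ1=11111 Δ2=11011 Δ3=11010 | 3Δ
t=1: Δ0=11010 Δ1=01010 | 1Δ
t=2: Δ0=01010 Δ1=11010 Δ2=10110 | 2Δ
t=3: Δ0=10110 Δ1=00110 | 1Δ
t=4: Δ0=00110 Δ1=10110 Δ2=10010 Δ3=10000 | 3Δ
t=5: Δ0=10000 Δ1=00000 | 1Δ
t=6: Δ0=00000 Δ1=10000 | 1Δ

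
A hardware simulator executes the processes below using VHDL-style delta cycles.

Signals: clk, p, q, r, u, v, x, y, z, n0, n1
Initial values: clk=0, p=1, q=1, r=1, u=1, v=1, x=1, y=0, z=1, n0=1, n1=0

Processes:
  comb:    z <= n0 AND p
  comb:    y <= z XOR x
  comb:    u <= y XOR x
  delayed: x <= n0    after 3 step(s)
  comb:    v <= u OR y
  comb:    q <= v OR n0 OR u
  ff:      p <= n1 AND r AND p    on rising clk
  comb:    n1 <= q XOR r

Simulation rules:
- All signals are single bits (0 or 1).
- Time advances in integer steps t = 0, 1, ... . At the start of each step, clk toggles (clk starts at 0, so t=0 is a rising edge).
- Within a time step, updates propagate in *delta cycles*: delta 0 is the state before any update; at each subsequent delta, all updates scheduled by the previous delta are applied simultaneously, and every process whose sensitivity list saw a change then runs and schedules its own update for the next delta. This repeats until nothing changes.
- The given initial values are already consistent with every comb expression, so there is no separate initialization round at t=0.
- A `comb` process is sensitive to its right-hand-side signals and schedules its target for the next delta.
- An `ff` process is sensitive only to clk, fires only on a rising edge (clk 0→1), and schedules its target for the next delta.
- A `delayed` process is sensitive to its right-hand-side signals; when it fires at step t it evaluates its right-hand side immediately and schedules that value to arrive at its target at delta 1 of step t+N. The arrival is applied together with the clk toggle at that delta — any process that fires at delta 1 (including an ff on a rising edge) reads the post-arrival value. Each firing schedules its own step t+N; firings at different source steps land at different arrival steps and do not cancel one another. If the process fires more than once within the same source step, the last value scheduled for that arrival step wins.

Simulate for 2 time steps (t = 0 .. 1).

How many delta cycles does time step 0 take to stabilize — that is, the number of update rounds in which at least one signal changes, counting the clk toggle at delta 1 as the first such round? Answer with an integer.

5

t0.Δ0 p=1 z=1 n0=1 v=1 x=1 clk=0 q=1 r=1 y=0 u=1 n1=0
t0.Δ1 p=1 z=1 n0=1 v=1 x=1 clk=1 q=1 r=1 y=0 u=1 n1=0
t0.Δ2 p=0 z=1 n0=1 v=1 x=1 clk=1 q=1 r=1 y=0 u=1 n1=0
t0.Δ3 p=0 z=0 n0=1 v=1 x=1 clk=1 q=1 r=1 y=0 u=1 n1=0
t0.Δ4 p=0 z=0 n0=1 v=1 x=1 clk=1 q=1 r=1 y=1 u=1 n1=0
t0.Δ5 p=0 z=0 n0=1 v=1 x=1 clk=1 q=1 r=1 y=1 u=0 n1=0
t1.Δ0 p=0 z=0 n0=1 v=1 x=1 clk=1 q=1 r=1 y=1 u=0 n1=0
t1.Δ1 p=0 z=0 n0=1 v=1 x=1 clk=0 q=1 r=1 y=1 u=0 n1=0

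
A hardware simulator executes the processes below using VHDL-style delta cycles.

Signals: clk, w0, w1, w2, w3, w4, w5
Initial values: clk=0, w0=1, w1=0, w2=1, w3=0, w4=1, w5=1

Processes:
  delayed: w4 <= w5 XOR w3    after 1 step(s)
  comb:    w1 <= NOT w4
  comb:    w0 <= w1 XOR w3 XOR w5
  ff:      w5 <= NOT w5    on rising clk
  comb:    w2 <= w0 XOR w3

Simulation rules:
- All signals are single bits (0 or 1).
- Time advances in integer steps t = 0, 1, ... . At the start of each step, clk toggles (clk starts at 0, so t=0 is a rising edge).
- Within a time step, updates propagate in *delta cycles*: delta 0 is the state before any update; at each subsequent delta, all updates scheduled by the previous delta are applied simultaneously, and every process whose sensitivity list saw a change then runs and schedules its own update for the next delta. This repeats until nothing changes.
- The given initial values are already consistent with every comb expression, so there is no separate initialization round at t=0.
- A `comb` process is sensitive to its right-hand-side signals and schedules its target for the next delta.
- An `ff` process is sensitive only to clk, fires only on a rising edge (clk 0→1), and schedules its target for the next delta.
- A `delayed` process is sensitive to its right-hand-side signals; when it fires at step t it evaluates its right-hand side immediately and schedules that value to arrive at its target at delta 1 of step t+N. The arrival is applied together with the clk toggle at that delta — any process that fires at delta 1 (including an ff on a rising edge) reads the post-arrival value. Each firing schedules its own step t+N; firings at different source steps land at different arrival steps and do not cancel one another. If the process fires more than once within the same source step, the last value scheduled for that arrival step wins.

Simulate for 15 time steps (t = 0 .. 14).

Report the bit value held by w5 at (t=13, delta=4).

t0.Δ0 w5=1 w0=1 w3=0 w2=1 w1=0 w4=1 clk=0
t0.Δ1 w5=1 w0=1 w3=0 w2=1 w1=0 w4=1 clk=1
t0.Δ2 w5=0 w0=1 w3=0 w2=1 w1=0 w4=1 clk=1
t0.Δ3 w5=0 w0=0 w3=0 w2=1 w1=0 w4=1 clk=1
t0.Δ4 w5=0 w0=0 w3=0 w2=0 w1=0 w4=1 clk=1
t1.Δ0 w5=0 w0=0 w3=0 w2=0 w1=0 w4=1 clk=1
t1.Δ1 w5=0 w0=0 w3=0 w2=0 w1=0 w4=0 clk=0
t1.Δ2 w5=0 w0=0 w3=0 w2=0 w1=1 w4=0 clk=0
t1.Δ3 w5=0 w0=1 w3=0 w2=0 w1=1 w4=0 clk=0
t1.Δ4 w5=0 w0=1 w3=0 w2=1 w1=1 w4=0 clk=0
t2.Δ0 w5=0 w0=1 w3=0 w2=1 w1=1 w4=0 clk=0
t2.Δ1 w5=0 w0=1 w3=0 w2=1 w1=1 w4=0 clk=1
t2.Δ2 w5=1 w0=1 w3=0 w2=1 w1=1 w4=0 clk=1
t2.Δ3 w5=1 w0=0 w3=0 w2=1 w1=1 w4=0 clk=1
t2.Δ4 w5=1 w0=0 w3=0 w2=0 w1=1 w4=0 clk=1
t3.Δ0 w5=1 w0=0 w3=0 w2=0 w1=1 w4=0 clk=1
t3.Δ1 w5=1 w0=0 w3=0 w2=0 w1=1 w4=1 clk=0
t3.Δ2 w5=1 w0=0 w3=0 w2=0 w1=0 w4=1 clk=0
t3.Δ3 w5=1 w0=1 w3=0 w2=0 w1=0 w4=1 clk=0
t3.Δ4 w5=1 w0=1 w3=0 w2=1 w1=0 w4=1 clk=0
t4.Δ0 w5=1 w0=1 w3=0 w2=1 w1=0 w4=1 clk=0
t4.Δ1 w5=1 w0=1 w3=0 w2=1 w1=0 w4=1 clk=1
t4.Δ2 w5=0 w0=1 w3=0 w2=1 w1=0 w4=1 clk=1
t4.Δ3 w5=0 w0=0 w3=0 w2=1 w1=0 w4=1 clk=1
t4.Δ4 w5=0 w0=0 w3=0 w2=0 w1=0 w4=1 clk=1
t5.Δ0 w5=0 w0=0 w3=0 w2=0 w1=0 w4=1 clk=1
t5.Δ1 w5=0 w0=0 w3=0 w2=0 w1=0 w4=0 clk=0
t5.Δ2 w5=0 w0=0 w3=0 w2=0 w1=1 w4=0 clk=0
t5.Δ3 w5=0 w0=1 w3=0 w2=0 w1=1 w4=0 clk=0
t5.Δ4 w5=0 w0=1 w3=0 w2=1 w1=1 w4=0 clk=0
t6.Δ0 w5=0 w0=1 w3=0 w2=1 w1=1 w4=0 clk=0
t6.Δ1 w5=0 w0=1 w3=0 w2=1 w1=1 w4=0 clk=1
t6.Δ2 w5=1 w0=1 w3=0 w2=1 w1=1 w4=0 clk=1
t6.Δ3 w5=1 w0=0 w3=0 w2=1 w1=1 w4=0 clk=1
t6.Δ4 w5=1 w0=0 w3=0 w2=0 w1=1 w4=0 clk=1
t7.Δ0 w5=1 w0=0 w3=0 w2=0 w1=1 w4=0 clk=1
t7.Δ1 w5=1 w0=0 w3=0 w2=0 w1=1 w4=1 clk=0
t7.Δ2 w5=1 w0=0 w3=0 w2=0 w1=0 w4=1 clk=0
t7.Δ3 w5=1 w0=1 w3=0 w2=0 w1=0 w4=1 clk=0
t7.Δ4 w5=1 w0=1 w3=0 w2=1 w1=0 w4=1 clk=0
t8.Δ0 w5=1 w0=1 w3=0 w2=1 w1=0 w4=1 clk=0
t8.Δ1 w5=1 w0=1 w3=0 w2=1 w1=0 w4=1 clk=1
t8.Δ2 w5=0 w0=1 w3=0 w2=1 w1=0 w4=1 clk=1
t8.Δ3 w5=0 w0=0 w3=0 w2=1 w1=0 w4=1 clk=1
t8.Δ4 w5=0 w0=0 w3=0 w2=0 w1=0 w4=1 clk=1
t9.Δ0 w5=0 w0=0 w3=0 w2=0 w1=0 w4=1 clk=1
t9.Δ1 w5=0 w0=0 w3=0 w2=0 w1=0 w4=0 clk=0
t9.Δ2 w5=0 w0=0 w3=0 w2=0 w1=1 w4=0 clk=0
t9.Δ3 w5=0 w0=1 w3=0 w2=0 w1=1 w4=0 clk=0
t9.Δ4 w5=0 w0=1 w3=0 w2=1 w1=1 w4=0 clk=0
t10.Δ0 w5=0 w0=1 w3=0 w2=1 w1=1 w4=0 clk=0
t10.Δ1 w5=0 w0=1 w3=0 w2=1 w1=1 w4=0 clk=1
t10.Δ2 w5=1 w0=1 w3=0 w2=1 w1=1 w4=0 clk=1
t10.Δ3 w5=1 w0=0 w3=0 w2=1 w1=1 w4=0 clk=1
t10.Δ4 w5=1 w0=0 w3=0 w2=0 w1=1 w4=0 clk=1
t11.Δ0 w5=1 w0=0 w3=0 w2=0 w1=1 w4=0 clk=1
t11.Δ1 w5=1 w0=0 w3=0 w2=0 w1=1 w4=1 clk=0
t11.Δ2 w5=1 w0=0 w3=0 w2=0 w1=0 w4=1 clk=0
t11.Δ3 w5=1 w0=1 w3=0 w2=0 w1=0 w4=1 clk=0
t11.Δ4 w5=1 w0=1 w3=0 w2=1 w1=0 w4=1 clk=0
t12.Δ0 w5=1 w0=1 w3=0 w2=1 w1=0 w4=1 clk=0
t12.Δ1 w5=1 w0=1 w3=0 w2=1 w1=0 w4=1 clk=1
t12.Δ2 w5=0 w0=1 w3=0 w2=1 w1=0 w4=1 clk=1
t12.Δ3 w5=0 w0=0 w3=0 w2=1 w1=0 w4=1 clk=1
t12.Δ4 w5=0 w0=0 w3=0 w2=0 w1=0 w4=1 clk=1
t13.Δ0 w5=0 w0=0 w3=0 w2=0 w1=0 w4=1 clk=1
t13.Δ1 w5=0 w0=0 w3=0 w2=0 w1=0 w4=0 clk=0
t13.Δ2 w5=0 w0=0 w3=0 w2=0 w1=1 w4=0 clk=0
t13.Δ3 w5=0 w0=1 w3=0 w2=0 w1=1 w4=0 clk=0
t13.Δ4 w5=0 w0=1 w3=0 w2=1 w1=1 w4=0 clk=0
t14.Δ0 w5=0 w0=1 w3=0 w2=1 w1=1 w4=0 clk=0
t14.Δ1 w5=0 w0=1 w3=0 w2=1 w1=1 w4=0 clk=1
t14.Δ2 w5=1 w0=1 w3=0 w2=1 w1=1 w4=0 clk=1
t14.Δ3 w5=1 w0=0 w3=0 w2=1 w1=1 w4=0 clk=1
t14.Δ4 w5=1 w0=0 w3=0 w2=0 w1=1 w4=0 clk=1

0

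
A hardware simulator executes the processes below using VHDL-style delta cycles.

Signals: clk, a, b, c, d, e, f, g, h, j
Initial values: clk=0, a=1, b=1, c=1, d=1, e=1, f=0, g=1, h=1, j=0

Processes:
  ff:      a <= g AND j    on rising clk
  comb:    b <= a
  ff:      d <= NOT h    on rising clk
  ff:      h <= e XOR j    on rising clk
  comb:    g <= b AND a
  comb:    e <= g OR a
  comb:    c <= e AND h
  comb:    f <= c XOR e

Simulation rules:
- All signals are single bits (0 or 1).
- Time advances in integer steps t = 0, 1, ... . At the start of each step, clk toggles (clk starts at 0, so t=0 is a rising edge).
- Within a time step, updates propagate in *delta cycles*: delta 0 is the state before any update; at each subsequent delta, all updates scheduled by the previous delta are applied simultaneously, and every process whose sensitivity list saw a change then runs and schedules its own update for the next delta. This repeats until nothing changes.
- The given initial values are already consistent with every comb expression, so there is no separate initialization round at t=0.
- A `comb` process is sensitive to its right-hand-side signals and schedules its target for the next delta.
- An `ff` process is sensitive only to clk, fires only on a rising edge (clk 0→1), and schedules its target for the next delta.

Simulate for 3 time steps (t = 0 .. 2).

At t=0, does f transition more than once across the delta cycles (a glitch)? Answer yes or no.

t=0 Δ0: h=1 d=1 e=1 g=1 c=1 j=0 f=0 a=1 b=1 clk=0
  Δ1: clk:0→1
  Δ2: d:1→0, a:1→0
  Δ3: g:1→0, b:1→0
  Δ4: e:1→0
  Δ5: c:1→0, f:0→1
  Δ6: f:1→0
  (6Δ to stable)
t=1 Δ0: h=1 d=0 e=0 g=0 c=0 j=0 f=0 a=0 b=0 clk=1
  Δ1: clk:1→0
  (1Δ to stable)
t=2 Δ0: h=1 d=0 e=0 g=0 c=0 j=0 f=0 a=0 b=0 clk=0
  Δ1: clk:0→1
  Δ2: h:1→0
  (2Δ to stable)

yes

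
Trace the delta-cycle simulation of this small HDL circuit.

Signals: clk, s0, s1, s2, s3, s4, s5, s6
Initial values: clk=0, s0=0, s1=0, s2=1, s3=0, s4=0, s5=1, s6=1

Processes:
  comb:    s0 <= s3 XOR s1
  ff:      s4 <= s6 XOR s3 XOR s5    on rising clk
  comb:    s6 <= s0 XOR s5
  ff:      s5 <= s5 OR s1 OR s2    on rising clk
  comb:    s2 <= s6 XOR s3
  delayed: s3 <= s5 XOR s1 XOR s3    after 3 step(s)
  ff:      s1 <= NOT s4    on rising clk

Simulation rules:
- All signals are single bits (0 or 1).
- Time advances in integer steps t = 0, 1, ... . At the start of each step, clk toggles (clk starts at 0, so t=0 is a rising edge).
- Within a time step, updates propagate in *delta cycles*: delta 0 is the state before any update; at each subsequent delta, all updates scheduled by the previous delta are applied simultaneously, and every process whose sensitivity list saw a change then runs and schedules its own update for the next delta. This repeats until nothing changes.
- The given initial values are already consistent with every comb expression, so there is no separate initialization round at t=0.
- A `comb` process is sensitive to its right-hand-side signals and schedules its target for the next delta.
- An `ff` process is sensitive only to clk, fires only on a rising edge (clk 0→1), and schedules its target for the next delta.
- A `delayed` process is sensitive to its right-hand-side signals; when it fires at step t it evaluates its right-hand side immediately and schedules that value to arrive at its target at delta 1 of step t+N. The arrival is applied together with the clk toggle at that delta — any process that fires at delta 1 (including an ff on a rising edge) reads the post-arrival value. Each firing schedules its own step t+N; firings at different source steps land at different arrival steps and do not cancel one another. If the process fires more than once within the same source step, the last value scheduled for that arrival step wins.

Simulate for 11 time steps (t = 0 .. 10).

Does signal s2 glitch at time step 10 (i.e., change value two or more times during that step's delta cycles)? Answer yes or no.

t0.Δ0 s3=0 s5=1 clk=0 s0=0 s4=0 s1=0 s2=1 s6=1
t0.Δ1 s3=0 s5=1 clk=1 s0=0 s4=0 s1=0 s2=1 s6=1
t0.Δ2 s3=0 s5=1 clk=1 s0=0 s4=0 s1=1 s2=1 s6=1
t0.Δ3 s3=0 s5=1 clk=1 s0=1 s4=0 s1=1 s2=1 s6=1
t0.Δ4 s3=0 s5=1 clk=1 s0=1 s4=0 s1=1 s2=1 s6=0
t0.Δ5 s3=0 s5=1 clk=1 s0=1 s4=0 s1=1 s2=0 s6=0
t1.Δ0 s3=0 s5=1 clk=1 s0=1 s4=0 s1=1 s2=0 s6=0
t1.Δ1 s3=0 s5=1 clk=0 s0=1 s4=0 s1=1 s2=0 s6=0
t2.Δ0 s3=0 s5=1 clk=0 s0=1 s4=0 s1=1 s2=0 s6=0
t2.Δ1 s3=0 s5=1 clk=1 s0=1 s4=0 s1=1 s2=0 s6=0
t2.Δ2 s3=0 s5=1 clk=1 s0=1 s4=1 s1=1 s2=0 s6=0
t3.Δ0 s3=0 s5=1 clk=1 s0=1 s4=1 s1=1 s2=0 s6=0
t3.Δ1 s3=0 s5=1 clk=0 s0=1 s4=1 s1=1 s2=0 s6=0
t4.Δ0 s3=0 s5=1 clk=0 s0=1 s4=1 s1=1 s2=0 s6=0
t4.Δ1 s3=0 s5=1 clk=1 s0=1 s4=1 s1=1 s2=0 s6=0
t4.Δ2 s3=0 s5=1 clk=1 s0=1 s4=1 s1=0 s2=0 s6=0
t4.Δ3 s3=0 s5=1 clk=1 s0=0 s4=1 s1=0 s2=0 s6=0
t4.Δ4 s3=0 s5=1 clk=1 s0=0 s4=1 s1=0 s2=0 s6=1
t4.Δ5 s3=0 s5=1 clk=1 s0=0 s4=1 s1=0 s2=1 s6=1
t5.Δ0 s3=0 s5=1 clk=1 s0=0 s4=1 s1=0 s2=1 s6=1
t5.Δ1 s3=0 s5=1 clk=0 s0=0 s4=1 s1=0 s2=1 s6=1
t6.Δ0 s3=0 s5=1 clk=0 s0=0 s4=1 s1=0 s2=1 s6=1
t6.Δ1 s3=0 s5=1 clk=1 s0=0 s4=1 s1=0 s2=1 s6=1
t6.Δ2 s3=0 s5=1 clk=1 s0=0 s4=0 s1=0 s2=1 s6=1
t7.Δ0 s3=0 s5=1 clk=1 s0=0 s4=0 s1=0 s2=1 s6=1
t7.Δ1 s3=1 s5=1 clk=0 s0=0 s4=0 s1=0 s2=1 s6=1
t7.Δ2 s3=1 s5=1 clk=0 s0=1 s4=0 s1=0 s2=0 s6=1
t7.Δ3 s3=1 s5=1 clk=0 s0=1 s4=0 s1=0 s2=0 s6=0
t7.Δ4 s3=1 s5=1 clk=0 s0=1 s4=0 s1=0 s2=1 s6=0
t8.Δ0 s3=1 s5=1 clk=0 s0=1 s4=0 s1=0 s2=1 s6=0
t8.Δ1 s3=1 s5=1 clk=1 s0=1 s4=0 s1=0 s2=1 s6=0
t8.Δ2 s3=1 s5=1 clk=1 s0=1 s4=0 s1=1 s2=1 s6=0
t8.Δ3 s3=1 s5=1 clk=1 s0=0 s4=0 s1=1 s2=1 s6=0
t8.Δ4 s3=1 s5=1 clk=1 s0=0 s4=0 s1=1 s2=1 s6=1
t8.Δ5 s3=1 s5=1 clk=1 s0=0 s4=0 s1=1 s2=0 s6=1
t9.Δ0 s3=1 s5=1 clk=1 s0=0 s4=0 s1=1 s2=0 s6=1
t9.Δ1 s3=1 s5=1 clk=0 s0=0 s4=0 s1=1 s2=0 s6=1
t10.Δ0 s3=1 s5=1 clk=0 s0=0 s4=0 s1=1 s2=0 s6=1
t10.Δ1 s3=0 s5=1 clk=1 s0=0 s4=0 s1=1 s2=0 s6=1
t10.Δ2 s3=0 s5=1 clk=1 s0=1 s4=0 s1=1 s2=1 s6=1
t10.Δ3 s3=0 s5=1 clk=1 s0=1 s4=0 s1=1 s2=1 s6=0
t10.Δ4 s3=0 s5=1 clk=1 s0=1 s4=0 s1=1 s2=0 s6=0

yes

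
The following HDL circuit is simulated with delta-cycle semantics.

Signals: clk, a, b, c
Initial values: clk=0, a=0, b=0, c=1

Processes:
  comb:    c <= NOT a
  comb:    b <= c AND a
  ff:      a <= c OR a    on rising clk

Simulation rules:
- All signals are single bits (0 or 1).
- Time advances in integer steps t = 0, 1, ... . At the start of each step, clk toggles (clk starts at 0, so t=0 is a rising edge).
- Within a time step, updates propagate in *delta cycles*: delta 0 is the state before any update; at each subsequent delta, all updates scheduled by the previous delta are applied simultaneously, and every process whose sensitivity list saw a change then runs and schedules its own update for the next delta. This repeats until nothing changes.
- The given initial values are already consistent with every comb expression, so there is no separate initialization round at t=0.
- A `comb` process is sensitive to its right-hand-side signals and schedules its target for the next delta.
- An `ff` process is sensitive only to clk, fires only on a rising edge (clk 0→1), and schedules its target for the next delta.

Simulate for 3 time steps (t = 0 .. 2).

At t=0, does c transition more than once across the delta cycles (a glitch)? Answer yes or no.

no

t0.Δ0 clk=0 b=0 a=0 c=1
t0.Δ1 clk=1 b=0 a=0 c=1
t0.Δ2 clk=1 b=0 a=1 c=1
t0.Δ3 clk=1 b=1 a=1 c=0
t0.Δ4 clk=1 b=0 a=1 c=0
t1.Δ0 clk=1 b=0 a=1 c=0
t1.Δ1 clk=0 b=0 a=1 c=0
t2.Δ0 clk=0 b=0 a=1 c=0
t2.Δ1 clk=1 b=0 a=1 c=0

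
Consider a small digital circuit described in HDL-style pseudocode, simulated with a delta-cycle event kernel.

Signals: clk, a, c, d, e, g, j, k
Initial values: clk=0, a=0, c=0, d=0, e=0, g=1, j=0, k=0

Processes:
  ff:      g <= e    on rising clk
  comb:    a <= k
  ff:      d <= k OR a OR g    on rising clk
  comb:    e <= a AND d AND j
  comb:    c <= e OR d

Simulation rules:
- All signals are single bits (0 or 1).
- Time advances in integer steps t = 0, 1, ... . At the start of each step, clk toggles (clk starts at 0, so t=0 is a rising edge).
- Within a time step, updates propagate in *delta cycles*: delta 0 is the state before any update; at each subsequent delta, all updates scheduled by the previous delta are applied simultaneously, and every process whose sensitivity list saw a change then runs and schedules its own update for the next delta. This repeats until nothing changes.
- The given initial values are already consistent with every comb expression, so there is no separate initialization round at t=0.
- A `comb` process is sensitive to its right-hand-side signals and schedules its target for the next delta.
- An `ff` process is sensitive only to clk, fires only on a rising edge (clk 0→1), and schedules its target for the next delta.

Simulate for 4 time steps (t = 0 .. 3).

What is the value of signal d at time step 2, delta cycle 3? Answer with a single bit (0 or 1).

0

[bits: a,clk,c,j,k,g,e,d]
t=0: Δ0=00000100 Δ1=01000100 Δ2=01000001 Δ3=01100001 | 3Δ
t=1: Δ0=01100001 Δ1=00100001 | 1Δ
t=2: Δ0=00100001 Δ1=01100001 Δ2=01100000 Δ3=01000000 | 3Δ
t=3: Δ0=01000000 Δ1=00000000 | 1Δ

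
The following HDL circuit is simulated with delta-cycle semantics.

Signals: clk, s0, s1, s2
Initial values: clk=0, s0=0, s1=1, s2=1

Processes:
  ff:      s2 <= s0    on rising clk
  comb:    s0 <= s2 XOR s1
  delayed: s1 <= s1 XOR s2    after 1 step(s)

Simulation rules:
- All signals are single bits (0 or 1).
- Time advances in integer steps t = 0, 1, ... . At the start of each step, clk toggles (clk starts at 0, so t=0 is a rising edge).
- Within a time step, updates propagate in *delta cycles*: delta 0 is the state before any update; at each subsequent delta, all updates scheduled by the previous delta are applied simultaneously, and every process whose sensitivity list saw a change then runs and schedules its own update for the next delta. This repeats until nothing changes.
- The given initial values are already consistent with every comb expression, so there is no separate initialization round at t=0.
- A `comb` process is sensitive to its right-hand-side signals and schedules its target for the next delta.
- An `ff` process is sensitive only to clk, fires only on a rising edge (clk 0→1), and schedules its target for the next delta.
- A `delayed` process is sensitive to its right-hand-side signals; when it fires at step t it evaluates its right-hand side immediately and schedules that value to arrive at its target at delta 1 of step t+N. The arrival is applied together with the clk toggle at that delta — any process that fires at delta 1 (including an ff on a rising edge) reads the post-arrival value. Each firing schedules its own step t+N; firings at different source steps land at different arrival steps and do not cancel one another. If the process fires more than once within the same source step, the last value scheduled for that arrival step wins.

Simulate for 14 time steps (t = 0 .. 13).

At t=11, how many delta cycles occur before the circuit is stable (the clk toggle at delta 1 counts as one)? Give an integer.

t=0 Δ0: clk=0 s2=1 s0=0 s1=1
  Δ1: clk:0→1
  Δ2: s2:1→0
  Δ3: s0:0→1
  (3Δ to stable)
t=1 Δ0: clk=1 s2=0 s0=1 s1=1
  Δ1: clk:1→0
  (1Δ to stable)
t=2 Δ0: clk=0 s2=0 s0=1 s1=1
  Δ1: clk:0→1
  Δ2: s2:0→1
  Δ3: s0:1→0
  (3Δ to stable)
t=3 Δ0: clk=1 s2=1 s0=0 s1=1
  Δ1: clk:1→0, s1:1→0
  Δ2: s0:0→1
  (2Δ to stable)
t=4 Δ0: clk=0 s2=1 s0=1 s1=0
  Δ1: clk:0→1, s1:0→1
  Δ2: s0:1→0
  (2Δ to stable)
t=5 Δ0: clk=1 s2=1 s0=0 s1=1
  Δ1: clk:1→0, s1:1→0
  Δ2: s0:0→1
  (2Δ to stable)
t=6 Δ0: clk=0 s2=1 s0=1 s1=0
  Δ1: clk:0→1, s1:0→1
  Δ2: s0:1→0
  (2Δ to stable)
t=7 Δ0: clk=1 s2=1 s0=0 s1=1
  Δ1: clk:1→0, s1:1→0
  Δ2: s0:0→1
  (2Δ to stable)
t=8 Δ0: clk=0 s2=1 s0=1 s1=0
  Δ1: clk:0→1, s1:0→1
  Δ2: s0:1→0
  (2Δ to stable)
t=9 Δ0: clk=1 s2=1 s0=0 s1=1
  Δ1: clk:1→0, s1:1→0
  Δ2: s0:0→1
  (2Δ to stable)
t=10 Δ0: clk=0 s2=1 s0=1 s1=0
  Δ1: clk:0→1, s1:0→1
  Δ2: s0:1→0
  (2Δ to stable)
t=11 Δ0: clk=1 s2=1 s0=0 s1=1
  Δ1: clk:1→0, s1:1→0
  Δ2: s0:0→1
  (2Δ to stable)
t=12 Δ0: clk=0 s2=1 s0=1 s1=0
  Δ1: clk:0→1, s1:0→1
  Δ2: s0:1→0
  (2Δ to stable)
t=13 Δ0: clk=1 s2=1 s0=0 s1=1
  Δ1: clk:1→0, s1:1→0
  Δ2: s0:0→1
  (2Δ to stable)

2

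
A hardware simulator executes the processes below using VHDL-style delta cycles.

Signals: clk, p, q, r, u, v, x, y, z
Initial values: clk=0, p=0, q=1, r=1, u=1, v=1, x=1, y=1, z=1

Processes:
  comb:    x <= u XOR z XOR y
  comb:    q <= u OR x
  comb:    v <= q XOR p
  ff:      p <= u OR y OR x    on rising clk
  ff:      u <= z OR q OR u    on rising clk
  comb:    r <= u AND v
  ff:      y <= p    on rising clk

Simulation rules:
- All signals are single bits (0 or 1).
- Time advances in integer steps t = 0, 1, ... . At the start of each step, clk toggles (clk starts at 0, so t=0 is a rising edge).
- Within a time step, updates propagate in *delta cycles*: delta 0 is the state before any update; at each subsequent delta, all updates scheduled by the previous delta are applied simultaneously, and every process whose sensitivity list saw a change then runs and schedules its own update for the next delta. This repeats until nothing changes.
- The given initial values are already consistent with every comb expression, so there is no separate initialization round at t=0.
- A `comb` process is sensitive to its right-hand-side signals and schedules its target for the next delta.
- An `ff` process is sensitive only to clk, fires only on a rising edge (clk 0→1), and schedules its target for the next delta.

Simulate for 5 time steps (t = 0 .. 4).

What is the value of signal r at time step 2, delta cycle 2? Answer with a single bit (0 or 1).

t0.Δ0 y=1 q=1 p=0 clk=0 v=1 x=1 r=1 z=1 u=1
t0.Δ1 y=1 q=1 p=0 clk=1 v=1 x=1 r=1 z=1 u=1
t0.Δ2 y=0 q=1 p=1 clk=1 v=1 x=1 r=1 z=1 u=1
t0.Δ3 y=0 q=1 p=1 clk=1 v=0 x=0 r=1 z=1 u=1
t0.Δ4 y=0 q=1 p=1 clk=1 v=0 x=0 r=0 z=1 u=1
t1.Δ0 y=0 q=1 p=1 clk=1 v=0 x=0 r=0 z=1 u=1
t1.Δ1 y=0 q=1 p=1 clk=0 v=0 x=0 r=0 z=1 u=1
t2.Δ0 y=0 q=1 p=1 clk=0 v=0 x=0 r=0 z=1 u=1
t2.Δ1 y=0 q=1 p=1 clk=1 v=0 x=0 r=0 z=1 u=1
t2.Δ2 y=1 q=1 p=1 clk=1 v=0 x=0 r=0 z=1 u=1
t2.Δ3 y=1 q=1 p=1 clk=1 v=0 x=1 r=0 z=1 u=1
t3.Δ0 y=1 q=1 p=1 clk=1 v=0 x=1 r=0 z=1 u=1
t3.Δ1 y=1 q=1 p=1 clk=0 v=0 x=1 r=0 z=1 u=1
t4.Δ0 y=1 q=1 p=1 clk=0 v=0 x=1 r=0 z=1 u=1
t4.Δ1 y=1 q=1 p=1 clk=1 v=0 x=1 r=0 z=1 u=1

0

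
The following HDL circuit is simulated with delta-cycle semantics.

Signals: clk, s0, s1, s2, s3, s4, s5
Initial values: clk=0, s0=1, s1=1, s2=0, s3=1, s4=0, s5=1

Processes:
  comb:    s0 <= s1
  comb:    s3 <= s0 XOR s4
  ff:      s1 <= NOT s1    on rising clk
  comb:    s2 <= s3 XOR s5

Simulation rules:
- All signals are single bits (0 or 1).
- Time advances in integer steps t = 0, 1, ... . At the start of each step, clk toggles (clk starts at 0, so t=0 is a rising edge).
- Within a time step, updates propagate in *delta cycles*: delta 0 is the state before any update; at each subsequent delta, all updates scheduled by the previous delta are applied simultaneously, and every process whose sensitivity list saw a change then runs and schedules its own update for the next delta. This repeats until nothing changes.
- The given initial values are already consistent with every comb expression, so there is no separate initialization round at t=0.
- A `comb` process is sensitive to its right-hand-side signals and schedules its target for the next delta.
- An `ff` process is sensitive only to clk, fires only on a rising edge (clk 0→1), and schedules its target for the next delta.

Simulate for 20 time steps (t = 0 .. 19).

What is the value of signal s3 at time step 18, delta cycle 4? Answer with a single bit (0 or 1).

[bits: s4,s2,s5,s1,s3,s0,clk]
t=0: Δ0=0011110 Δ1=0011111 Δ2=0010111 Δ3=0010101 Δ4=0010001 Δ5=0110001 | 5Δ
t=1: Δ0=0110001 Δ1=0110000 | 1Δ
t=2: Δ0=0110000 Δ1=0110001 Δ2=0111001 Δ3=0111011 Δ4=0111111 Δ5=0011111 | 5Δ
t=3: Δ0=0011111 Δ1=0011110 | 1Δ
t=4: Δ0=0011110 Δ1=0011111 Δ2=0010111 Δ3=0010101 Δ4=0010001 Δ5=0110001 | 5Δ
t=5: Δ0=0110001 Δ1=0110000 | 1Δ
t=6: Δ0=0110000 Δ1=0110001 Δ2=0111001 Δ3=0111011 Δ4=0111111 Δ5=0011111 | 5Δ
t=7: Δ0=0011111 Δ1=0011110 | 1Δ
t=8: Δ0=0011110 Δ1=0011111 Δ2=0010111 Δ3=0010101 Δ4=0010001 Δ5=0110001 | 5Δ
t=9: Δ0=0110001 Δ1=0110000 | 1Δ
t=10: Δ0=0110000 Δ1=0110001 Δ2=0111001 Δ3=0111011 Δ4=0111111 Δ5=0011111 | 5Δ
t=11: Δ0=0011111 Δ1=0011110 | 1Δ
t=12: Δ0=0011110 Δ1=0011111 Δ2=0010111 Δ3=0010101 Δ4=0010001 Δ5=0110001 | 5Δ
t=13: Δ0=0110001 Δ1=0110000 | 1Δ
t=14: Δ0=0110000 Δ1=0110001 Δ2=0111001 Δ3=0111011 Δ4=0111111 Δ5=0011111 | 5Δ
t=15: Δ0=0011111 Δ1=0011110 | 1Δ
t=16: Δ0=0011110 Δ1=0011111 Δ2=0010111 Δ3=0010101 Δ4=0010001 Δ5=0110001 | 5Δ
t=17: Δ0=0110001 Δ1=0110000 | 1Δ
t=18: Δ0=0110000 Δ1=0110001 Δ2=0111001 Δ3=0111011 Δ4=0111111 Δ5=0011111 | 5Δ
t=19: Δ0=0011111 Δ1=0011110 | 1Δ

1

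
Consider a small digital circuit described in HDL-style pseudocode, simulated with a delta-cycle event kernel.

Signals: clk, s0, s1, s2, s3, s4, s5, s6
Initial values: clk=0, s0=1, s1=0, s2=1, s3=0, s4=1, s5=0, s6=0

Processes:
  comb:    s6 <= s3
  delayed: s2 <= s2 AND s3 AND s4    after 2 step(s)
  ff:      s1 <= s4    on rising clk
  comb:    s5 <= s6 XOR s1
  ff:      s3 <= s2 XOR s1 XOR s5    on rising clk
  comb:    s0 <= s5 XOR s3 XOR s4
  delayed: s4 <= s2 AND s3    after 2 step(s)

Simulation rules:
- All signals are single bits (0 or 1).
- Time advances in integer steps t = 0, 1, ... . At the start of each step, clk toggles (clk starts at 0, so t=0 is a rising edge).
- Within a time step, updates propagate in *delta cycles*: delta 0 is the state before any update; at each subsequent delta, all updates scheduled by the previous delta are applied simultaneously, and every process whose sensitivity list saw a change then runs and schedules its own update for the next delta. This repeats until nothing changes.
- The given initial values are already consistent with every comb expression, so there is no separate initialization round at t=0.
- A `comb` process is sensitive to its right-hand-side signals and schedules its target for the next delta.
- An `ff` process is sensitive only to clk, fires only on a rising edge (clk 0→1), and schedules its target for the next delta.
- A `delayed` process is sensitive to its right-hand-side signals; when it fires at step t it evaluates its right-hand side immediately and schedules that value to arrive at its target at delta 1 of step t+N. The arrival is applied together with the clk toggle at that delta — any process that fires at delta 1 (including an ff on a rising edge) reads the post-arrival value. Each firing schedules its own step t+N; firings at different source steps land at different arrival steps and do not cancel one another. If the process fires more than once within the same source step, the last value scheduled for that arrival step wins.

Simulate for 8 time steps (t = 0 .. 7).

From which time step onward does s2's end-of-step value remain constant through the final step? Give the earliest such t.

4

t0.Δ0 s0=1 s3=0 s5=0 s1=0 s2=1 s4=1 clk=0 s6=0
t0.Δ1 s0=1 s3=0 s5=0 s1=0 s2=1 s4=1 clk=1 s6=0
t0.Δ2 s0=1 s3=1 s5=0 s1=1 s2=1 s4=1 clk=1 s6=0
t0.Δ3 s0=0 s3=1 s5=1 s1=1 s2=1 s4=1 clk=1 s6=1
t0.Δ4 s0=1 s3=1 s5=0 s1=1 s2=1 s4=1 clk=1 s6=1
t0.Δ5 s0=0 s3=1 s5=0 s1=1 s2=1 s4=1 clk=1 s6=1
t1.Δ0 s0=0 s3=1 s5=0 s1=1 s2=1 s4=1 clk=1 s6=1
t1.Δ1 s0=0 s3=1 s5=0 s1=1 s2=1 s4=1 clk=0 s6=1
t2.Δ0 s0=0 s3=1 s5=0 s1=1 s2=1 s4=1 clk=0 s6=1
t2.Δ1 s0=0 s3=1 s5=0 s1=1 s2=1 s4=1 clk=1 s6=1
t2.Δ2 s0=0 s3=0 s5=0 s1=1 s2=1 s4=1 clk=1 s6=1
t2.Δ3 s0=1 s3=0 s5=0 s1=1 s2=1 s4=1 clk=1 s6=0
t2.Δ4 s0=1 s3=0 s5=1 s1=1 s2=1 s4=1 clk=1 s6=0
t2.Δ5 s0=0 s3=0 s5=1 s1=1 s2=1 s4=1 clk=1 s6=0
t3.Δ0 s0=0 s3=0 s5=1 s1=1 s2=1 s4=1 clk=1 s6=0
t3.Δ1 s0=0 s3=0 s5=1 s1=1 s2=1 s4=1 clk=0 s6=0
t4.Δ0 s0=0 s3=0 s5=1 s1=1 s2=1 s4=1 clk=0 s6=0
t4.Δ1 s0=0 s3=0 s5=1 s1=1 s2=0 s4=0 clk=1 s6=0
t4.Δ2 s0=1 s3=0 s5=1 s1=0 s2=0 s4=0 clk=1 s6=0
t4.Δ3 s0=1 s3=0 s5=0 s1=0 s2=0 s4=0 clk=1 s6=0
t4.Δ4 s0=0 s3=0 s5=0 s1=0 s2=0 s4=0 clk=1 s6=0
t5.Δ0 s0=0 s3=0 s5=0 s1=0 s2=0 s4=0 clk=1 s6=0
t5.Δ1 s0=0 s3=0 s5=0 s1=0 s2=0 s4=0 clk=0 s6=0
t6.Δ0 s0=0 s3=0 s5=0 s1=0 s2=0 s4=0 clk=0 s6=0
t6.Δ1 s0=0 s3=0 s5=0 s1=0 s2=0 s4=0 clk=1 s6=0
t7.Δ0 s0=0 s3=0 s5=0 s1=0 s2=0 s4=0 clk=1 s6=0
t7.Δ1 s0=0 s3=0 s5=0 s1=0 s2=0 s4=0 clk=0 s6=0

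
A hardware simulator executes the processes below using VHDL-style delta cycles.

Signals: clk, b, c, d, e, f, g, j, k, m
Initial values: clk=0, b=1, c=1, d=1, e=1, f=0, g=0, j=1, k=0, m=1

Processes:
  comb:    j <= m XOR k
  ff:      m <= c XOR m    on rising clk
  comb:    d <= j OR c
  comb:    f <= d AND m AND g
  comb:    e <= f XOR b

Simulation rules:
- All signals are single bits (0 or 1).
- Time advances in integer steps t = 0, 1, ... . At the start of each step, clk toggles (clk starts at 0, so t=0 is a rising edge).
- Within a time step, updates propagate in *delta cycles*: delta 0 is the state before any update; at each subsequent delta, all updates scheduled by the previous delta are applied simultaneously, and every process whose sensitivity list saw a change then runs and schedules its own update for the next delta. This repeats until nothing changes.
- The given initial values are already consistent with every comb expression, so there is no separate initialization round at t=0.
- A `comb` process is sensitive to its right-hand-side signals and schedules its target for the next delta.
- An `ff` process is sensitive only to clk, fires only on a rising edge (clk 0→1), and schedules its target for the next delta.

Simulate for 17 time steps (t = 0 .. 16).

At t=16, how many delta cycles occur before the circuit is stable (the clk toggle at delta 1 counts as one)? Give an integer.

3

[bits: k,g,j,m,e,c,clk,d,f,b]
t=0: Δ0=0011110101 Δ1=0011111101 Δ2=0010111101 Δ3=0000111101 | 3Δ
t=1: Δ0=0000111101 Δ1=0000110101 | 1Δ
t=2: Δ0=0000110101 Δ1=0000111101 Δ2=0001111101 Δ3=0011111101 | 3Δ
t=3: Δ0=0011111101 Δ1=0011110101 | 1Δ
t=4: Δ0=0011110101 Δ1=0011111101 Δ2=0010111101 Δ3=0000111101 | 3Δ
t=5: Δ0=0000111101 Δ1=0000110101 | 1Δ
t=6: Δ0=0000110101 Δ1=0000111101 Δ2=0001111101 Δ3=0011111101 | 3Δ
t=7: Δ0=0011111101 Δ1=0011110101 | 1Δ
t=8: Δ0=0011110101 Δ1=0011111101 Δ2=0010111101 Δ3=0000111101 | 3Δ
t=9: Δ0=0000111101 Δ1=0000110101 | 1Δ
t=10: Δ0=0000110101 Δ1=0000111101 Δ2=0001111101 Δ3=0011111101 | 3Δ
t=11: Δ0=0011111101 Δ1=0011110101 | 1Δ
t=12: Δ0=0011110101 Δ1=0011111101 Δ2=0010111101 Δ3=0000111101 | 3Δ
t=13: Δ0=0000111101 Δ1=0000110101 | 1Δ
t=14: Δ0=0000110101 Δ1=0000111101 Δ2=0001111101 Δ3=0011111101 | 3Δ
t=15: Δ0=0011111101 Δ1=0011110101 | 1Δ
t=16: Δ0=0011110101 Δ1=0011111101 Δ2=0010111101 Δ3=0000111101 | 3Δ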